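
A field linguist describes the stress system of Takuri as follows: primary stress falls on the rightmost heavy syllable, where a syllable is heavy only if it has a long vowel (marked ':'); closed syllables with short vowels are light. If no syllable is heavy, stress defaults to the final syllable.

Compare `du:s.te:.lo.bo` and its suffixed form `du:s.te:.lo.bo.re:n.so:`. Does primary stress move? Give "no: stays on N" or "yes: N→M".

Base `du:s.te:.lo.bo` (4 syllables):
  Weights: 1 du:s H, 2 te: H, 3 lo L, 4 bo L.
  Heavy syllables in the domain: 1, 2. The rightmost is syllable 2 (te:).
  → primary stress on syllable 2.
Suffixed `du:s.te:.lo.bo.re:n.so:` (6 syllables):
  Weights: 1 du:s H, 2 te: H, 3 lo L, 4 bo L, 5 re:n H, 6 so: H.
  Heavy syllables in the domain: 1, 2, 5, 6. The rightmost is syllable 6 (so:).
  → primary stress on syllable 6.

yes: 2→6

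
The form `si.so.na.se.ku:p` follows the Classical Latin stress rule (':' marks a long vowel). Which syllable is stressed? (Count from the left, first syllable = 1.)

3

Classical Latin: stress the penult if heavy (long vowel or closed), else the antepenult.
Weights: 3 na L, 4 se L, 5 ku:p H.
The penult (syllable 4, se) is light, so stress falls on the antepenult (syllable 3, na).
Stress on syllable 3: si.so.ˈna.se.ku:p.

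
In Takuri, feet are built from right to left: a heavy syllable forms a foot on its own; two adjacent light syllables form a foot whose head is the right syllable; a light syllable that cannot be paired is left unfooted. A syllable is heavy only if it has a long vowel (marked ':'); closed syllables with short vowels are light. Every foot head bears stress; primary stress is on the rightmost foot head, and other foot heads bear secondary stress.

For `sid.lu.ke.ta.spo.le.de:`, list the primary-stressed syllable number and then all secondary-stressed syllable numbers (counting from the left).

Weights: 1 sid L, 2 lu L, 3 ke L, 4 ta L, 5 spo L, 6 le L, 7 de: H.
Parse right to left (heavy = foot alone; LL = one foot; stranded L unfooted): (sid.ˈlu) (ke.ˈta) (spo.ˈle) (ˈde:).
Foot heads: 2, 4, 6, 7.
Primary stress on the rightmost head = syllable 7.
Secondary stress on 2, 4, 6: sid.ˌlu.ke.ˌta.spo.ˌle.ˈde:.

primary 7, secondary 2, 4, 6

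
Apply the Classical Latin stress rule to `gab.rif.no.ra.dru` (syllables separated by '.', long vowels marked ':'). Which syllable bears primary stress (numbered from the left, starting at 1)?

3

Classical Latin: stress the penult if heavy (long vowel or closed), else the antepenult.
Weights: 3 no L, 4 ra L, 5 dru L.
The penult (syllable 4, ra) is light, so stress falls on the antepenult (syllable 3, no).
Stress on syllable 3: gab.rif.ˈno.ra.dru.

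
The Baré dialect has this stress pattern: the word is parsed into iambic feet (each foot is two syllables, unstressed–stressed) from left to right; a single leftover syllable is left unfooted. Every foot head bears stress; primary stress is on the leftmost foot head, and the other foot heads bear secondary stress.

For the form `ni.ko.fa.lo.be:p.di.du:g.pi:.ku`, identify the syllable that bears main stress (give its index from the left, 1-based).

2

Parse left to right into iambic (σˈσ) feet: (ni.ˈko) (fa.ˈlo) (be:p.ˈdi) (du:g.ˈpi:) ku. Syllable 9 is left unfooted.
Foot heads (stressed positions): 2, 4, 6, 8.
End Rule Leftmost: primary stress on the leftmost head = syllable 2.
Primary stress: syllable 2 → ni.ˈko.fa.lo.be:p.di.du:g.pi:.ku.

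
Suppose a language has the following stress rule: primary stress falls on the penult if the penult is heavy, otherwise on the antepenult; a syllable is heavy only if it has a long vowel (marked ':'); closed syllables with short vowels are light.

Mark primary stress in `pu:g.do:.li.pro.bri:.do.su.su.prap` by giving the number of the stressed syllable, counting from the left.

Weights: 7 su L, 8 su L, 9 prap L.
The penult (syllable 8, su) is light, so stress falls on the antepenult (syllable 7, su).
Primary stress: syllable 7 → pu:g.do:.li.pro.bri:.do.ˈsu.su.prap.

7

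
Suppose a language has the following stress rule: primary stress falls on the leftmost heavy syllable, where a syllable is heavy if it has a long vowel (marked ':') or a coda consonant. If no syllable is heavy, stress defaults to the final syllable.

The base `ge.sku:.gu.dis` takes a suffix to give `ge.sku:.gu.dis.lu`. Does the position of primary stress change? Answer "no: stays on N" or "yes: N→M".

Base `ge.sku:.gu.dis` (4 syllables):
  Weights: 1 ge L, 2 sku: H, 3 gu L, 4 dis H.
  Heavy syllables in the domain: 2, 4. The leftmost is syllable 2 (sku:).
  → primary stress on syllable 2.
Suffixed `ge.sku:.gu.dis.lu` (5 syllables):
  Weights: 1 ge L, 2 sku: H, 3 gu L, 4 dis H, 5 lu L.
  Heavy syllables in the domain: 2, 4. The leftmost is syllable 2 (sku:).
  → primary stress on syllable 2.

no: stays on 2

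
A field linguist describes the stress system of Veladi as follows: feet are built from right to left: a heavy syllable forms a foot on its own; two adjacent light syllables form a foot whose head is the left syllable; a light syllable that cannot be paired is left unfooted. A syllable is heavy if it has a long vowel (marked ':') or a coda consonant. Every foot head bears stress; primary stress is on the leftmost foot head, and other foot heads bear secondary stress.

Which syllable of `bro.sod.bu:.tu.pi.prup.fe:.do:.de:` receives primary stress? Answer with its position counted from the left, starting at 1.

2

Weights: 1 bro L, 2 sod H, 3 bu: H, 4 tu L, 5 pi L, 6 prup H, 7 fe: H, 8 do: H, 9 de: H.
Parse right to left (heavy = foot alone; LL = one foot; stranded L unfooted): bro (ˈsod) (ˈbu:) (ˈtu.pi) (ˈprup) (ˈfe:) (ˈdo:) (ˈde:).
Foot heads: 2, 3, 4, 6, 7, 8, 9.
Primary stress on the leftmost head = syllable 2.
Primary stress: syllable 2 → bro.ˈsod.bu:.tu.pi.prup.fe:.do:.de:.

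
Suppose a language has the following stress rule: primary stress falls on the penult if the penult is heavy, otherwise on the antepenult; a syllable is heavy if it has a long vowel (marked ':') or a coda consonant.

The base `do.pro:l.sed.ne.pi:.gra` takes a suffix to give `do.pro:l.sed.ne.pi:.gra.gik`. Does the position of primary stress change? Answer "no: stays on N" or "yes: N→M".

no: stays on 5

Base `do.pro:l.sed.ne.pi:.gra` (6 syllables):
  Weights: 4 ne L, 5 pi: H, 6 gra L.
  The penult (syllable 5, pi:) is heavy, so it takes stress.
  → primary stress on syllable 5.
Suffixed `do.pro:l.sed.ne.pi:.gra.gik` (7 syllables):
  Weights: 5 pi: H, 6 gra L, 7 gik H.
  The penult (syllable 6, gra) is light, so stress falls on the antepenult (syllable 5, pi:).
  → primary stress on syllable 5.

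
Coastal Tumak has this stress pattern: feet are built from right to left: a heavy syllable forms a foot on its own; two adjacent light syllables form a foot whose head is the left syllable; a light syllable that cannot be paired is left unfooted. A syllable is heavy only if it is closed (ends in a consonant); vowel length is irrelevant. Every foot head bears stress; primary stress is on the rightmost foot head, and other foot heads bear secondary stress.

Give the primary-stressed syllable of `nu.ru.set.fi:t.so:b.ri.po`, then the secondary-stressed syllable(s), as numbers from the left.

Weights: 1 nu L, 2 ru L, 3 set H, 4 fi:t H, 5 so:b H, 6 ri L, 7 po L.
Parse right to left (heavy = foot alone; LL = one foot; stranded L unfooted): (ˈnu.ru) (ˈset) (ˈfi:t) (ˈso:b) (ˈri.po).
Foot heads: 1, 3, 4, 5, 6.
Primary stress on the rightmost head = syllable 6.
Secondary stress on 1, 3, 4, 5: ˌnu.ru.ˌset.ˌfi:t.ˌso:b.ˈri.po.

primary 6, secondary 1, 3, 4, 5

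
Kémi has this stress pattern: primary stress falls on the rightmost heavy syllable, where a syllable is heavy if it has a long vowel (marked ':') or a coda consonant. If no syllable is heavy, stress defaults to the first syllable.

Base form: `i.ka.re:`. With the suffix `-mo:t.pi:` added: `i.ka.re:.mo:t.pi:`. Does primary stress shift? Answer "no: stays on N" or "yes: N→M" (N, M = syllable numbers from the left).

yes: 3→5

Base `i.ka.re:` (3 syllables):
  Weights: 1 i L, 2 ka L, 3 re: H.
  Heavy syllables in the domain: 3. The rightmost is syllable 3 (re:).
  → primary stress on syllable 3.
Suffixed `i.ka.re:.mo:t.pi:` (5 syllables):
  Weights: 1 i L, 2 ka L, 3 re: H, 4 mo:t H, 5 pi: H.
  Heavy syllables in the domain: 3, 4, 5. The rightmost is syllable 5 (pi:).
  → primary stress on syllable 5.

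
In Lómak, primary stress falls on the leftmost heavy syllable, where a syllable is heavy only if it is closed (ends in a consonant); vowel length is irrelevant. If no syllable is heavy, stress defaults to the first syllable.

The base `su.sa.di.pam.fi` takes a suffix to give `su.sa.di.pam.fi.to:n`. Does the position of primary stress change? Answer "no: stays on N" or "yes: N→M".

Base `su.sa.di.pam.fi` (5 syllables):
  Weights: 1 su L, 2 sa L, 3 di L, 4 pam H, 5 fi L.
  Heavy syllables in the domain: 4. The leftmost is syllable 4 (pam).
  → primary stress on syllable 4.
Suffixed `su.sa.di.pam.fi.to:n` (6 syllables):
  Weights: 1 su L, 2 sa L, 3 di L, 4 pam H, 5 fi L, 6 to:n H.
  Heavy syllables in the domain: 4, 6. The leftmost is syllable 4 (pam).
  → primary stress on syllable 4.

no: stays on 4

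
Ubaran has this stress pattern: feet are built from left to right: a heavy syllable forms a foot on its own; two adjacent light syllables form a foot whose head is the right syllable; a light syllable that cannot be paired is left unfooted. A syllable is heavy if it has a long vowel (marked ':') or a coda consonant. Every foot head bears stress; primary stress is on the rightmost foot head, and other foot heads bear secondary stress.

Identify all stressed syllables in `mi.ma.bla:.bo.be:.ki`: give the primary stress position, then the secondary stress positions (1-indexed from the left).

primary 5, secondary 2, 3

Weights: 1 mi L, 2 ma L, 3 bla: H, 4 bo L, 5 be: H, 6 ki L.
Parse left to right (heavy = foot alone; LL = one foot; stranded L unfooted): (mi.ˈma) (ˈbla:) bo (ˈbe:) ki.
Foot heads: 2, 3, 5.
Primary stress on the rightmost head = syllable 5.
Secondary stress on 2, 3: mi.ˌma.ˌbla:.bo.ˈbe:.ki.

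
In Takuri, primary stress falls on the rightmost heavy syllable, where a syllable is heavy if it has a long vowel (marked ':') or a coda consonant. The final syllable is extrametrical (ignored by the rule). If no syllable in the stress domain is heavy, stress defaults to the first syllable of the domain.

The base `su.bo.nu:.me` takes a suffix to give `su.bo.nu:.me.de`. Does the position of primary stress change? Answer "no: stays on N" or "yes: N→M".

no: stays on 3

Base `su.bo.nu:.me` (4 syllables):
  The final syllable (4, me) is extrametrical; the stress domain is syllables 1–3.
  Weights: 1 su L, 2 bo L, 3 nu: H.
  Heavy syllables in the domain: 3. The rightmost is syllable 3 (nu:).
  → primary stress on syllable 3.
Suffixed `su.bo.nu:.me.de` (5 syllables):
  The final syllable (5, de) is extrametrical; the stress domain is syllables 1–4.
  Weights: 1 su L, 2 bo L, 3 nu: H, 4 me L.
  Heavy syllables in the domain: 3. The rightmost is syllable 3 (nu:).
  → primary stress on syllable 3.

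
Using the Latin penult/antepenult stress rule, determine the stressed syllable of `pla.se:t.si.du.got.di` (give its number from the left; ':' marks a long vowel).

Classical Latin: stress the penult if heavy (long vowel or closed), else the antepenult.
Weights: 4 du L, 5 got H, 6 di L.
The penult (syllable 5, got) is heavy, so it takes stress.
Stress on syllable 5: pla.se:t.si.du.ˈgot.di.

5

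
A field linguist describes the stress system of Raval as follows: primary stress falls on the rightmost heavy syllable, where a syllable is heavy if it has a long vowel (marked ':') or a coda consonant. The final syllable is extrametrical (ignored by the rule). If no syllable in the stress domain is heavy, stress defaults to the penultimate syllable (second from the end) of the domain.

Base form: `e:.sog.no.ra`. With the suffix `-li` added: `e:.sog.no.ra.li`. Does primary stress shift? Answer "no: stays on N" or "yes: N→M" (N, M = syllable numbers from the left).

Base `e:.sog.no.ra` (4 syllables):
  The final syllable (4, ra) is extrametrical; the stress domain is syllables 1–3.
  Weights: 1 e: H, 2 sog H, 3 no L.
  Heavy syllables in the domain: 1, 2. The rightmost is syllable 2 (sog).
  → primary stress on syllable 2.
Suffixed `e:.sog.no.ra.li` (5 syllables):
  The final syllable (5, li) is extrametrical; the stress domain is syllables 1–4.
  Weights: 1 e: H, 2 sog H, 3 no L, 4 ra L.
  Heavy syllables in the domain: 1, 2. The rightmost is syllable 2 (sog).
  → primary stress on syllable 2.

no: stays on 2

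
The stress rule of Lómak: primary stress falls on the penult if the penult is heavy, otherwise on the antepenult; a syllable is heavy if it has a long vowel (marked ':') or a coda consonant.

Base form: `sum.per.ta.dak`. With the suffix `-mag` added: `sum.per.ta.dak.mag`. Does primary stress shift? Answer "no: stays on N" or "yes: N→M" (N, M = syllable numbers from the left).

Base `sum.per.ta.dak` (4 syllables):
  Weights: 2 per H, 3 ta L, 4 dak H.
  The penult (syllable 3, ta) is light, so stress falls on the antepenult (syllable 2, per).
  → primary stress on syllable 2.
Suffixed `sum.per.ta.dak.mag` (5 syllables):
  Weights: 3 ta L, 4 dak H, 5 mag H.
  The penult (syllable 4, dak) is heavy, so it takes stress.
  → primary stress on syllable 4.

yes: 2→4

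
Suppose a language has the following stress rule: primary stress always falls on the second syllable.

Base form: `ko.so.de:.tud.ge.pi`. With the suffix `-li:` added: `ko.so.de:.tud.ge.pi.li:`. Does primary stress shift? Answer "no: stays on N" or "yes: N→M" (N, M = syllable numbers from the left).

no: stays on 2

Base `ko.so.de:.tud.ge.pi` (6 syllables):
  The word has 6 syllables; the second syllable is syllable 2 (so).
  → primary stress on syllable 2.
Suffixed `ko.so.de:.tud.ge.pi.li:` (7 syllables):
  The word has 7 syllables; the second syllable is syllable 2 (so).
  → primary stress on syllable 2.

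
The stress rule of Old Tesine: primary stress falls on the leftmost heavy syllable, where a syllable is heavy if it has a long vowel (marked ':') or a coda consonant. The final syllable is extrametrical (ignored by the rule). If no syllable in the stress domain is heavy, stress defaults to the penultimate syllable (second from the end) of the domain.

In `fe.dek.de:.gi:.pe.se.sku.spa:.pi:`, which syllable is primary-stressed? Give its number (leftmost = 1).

The final syllable (9, pi:) is extrametrical; the stress domain is syllables 1–8.
Weights: 1 fe L, 2 dek H, 3 de: H, 4 gi: H, 5 pe L, 6 se L, 7 sku L, 8 spa: H.
Heavy syllables in the domain: 2, 3, 4, 8. The leftmost is syllable 2 (dek).
Primary stress: syllable 2 → fe.ˈdek.de:.gi:.pe.se.sku.spa:.pi:.

2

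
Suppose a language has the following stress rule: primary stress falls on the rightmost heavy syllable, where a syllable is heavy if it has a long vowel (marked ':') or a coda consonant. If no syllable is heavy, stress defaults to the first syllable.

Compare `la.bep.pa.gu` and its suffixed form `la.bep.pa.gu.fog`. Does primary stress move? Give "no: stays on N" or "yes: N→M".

yes: 2→5

Base `la.bep.pa.gu` (4 syllables):
  Weights: 1 la L, 2 bep H, 3 pa L, 4 gu L.
  Heavy syllables in the domain: 2. The rightmost is syllable 2 (bep).
  → primary stress on syllable 2.
Suffixed `la.bep.pa.gu.fog` (5 syllables):
  Weights: 1 la L, 2 bep H, 3 pa L, 4 gu L, 5 fog H.
  Heavy syllables in the domain: 2, 5. The rightmost is syllable 5 (fog).
  → primary stress on syllable 5.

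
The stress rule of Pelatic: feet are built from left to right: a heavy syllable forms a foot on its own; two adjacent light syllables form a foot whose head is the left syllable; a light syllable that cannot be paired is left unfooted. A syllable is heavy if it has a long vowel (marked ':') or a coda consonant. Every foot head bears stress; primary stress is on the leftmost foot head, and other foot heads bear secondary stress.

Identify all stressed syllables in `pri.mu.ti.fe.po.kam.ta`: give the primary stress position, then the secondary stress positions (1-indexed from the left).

primary 1, secondary 3, 6

Weights: 1 pri L, 2 mu L, 3 ti L, 4 fe L, 5 po L, 6 kam H, 7 ta L.
Parse left to right (heavy = foot alone; LL = one foot; stranded L unfooted): (ˈpri.mu) (ˈti.fe) po (ˈkam) ta.
Foot heads: 1, 3, 6.
Primary stress on the leftmost head = syllable 1.
Secondary stress on 3, 6: ˈpri.mu.ˌti.fe.po.ˌkam.ta.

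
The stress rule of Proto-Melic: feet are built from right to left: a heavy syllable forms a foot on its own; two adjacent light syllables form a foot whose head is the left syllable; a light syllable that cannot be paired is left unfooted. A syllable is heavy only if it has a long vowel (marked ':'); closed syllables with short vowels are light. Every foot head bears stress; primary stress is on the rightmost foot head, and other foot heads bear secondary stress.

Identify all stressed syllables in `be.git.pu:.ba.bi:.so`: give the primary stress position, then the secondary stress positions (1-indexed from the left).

primary 5, secondary 1, 3

Weights: 1 be L, 2 git L, 3 pu: H, 4 ba L, 5 bi: H, 6 so L.
Parse right to left (heavy = foot alone; LL = one foot; stranded L unfooted): (ˈbe.git) (ˈpu:) ba (ˈbi:) so.
Foot heads: 1, 3, 5.
Primary stress on the rightmost head = syllable 5.
Secondary stress on 1, 3: ˌbe.git.ˌpu:.ba.ˈbi:.so.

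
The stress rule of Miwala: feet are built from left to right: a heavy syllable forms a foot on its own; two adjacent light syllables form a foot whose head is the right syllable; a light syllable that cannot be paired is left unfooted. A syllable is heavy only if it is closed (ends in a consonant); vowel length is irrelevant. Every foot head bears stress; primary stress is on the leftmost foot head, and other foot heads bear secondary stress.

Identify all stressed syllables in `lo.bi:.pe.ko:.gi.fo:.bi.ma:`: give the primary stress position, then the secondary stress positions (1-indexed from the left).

Weights: 1 lo L, 2 bi: L, 3 pe L, 4 ko: L, 5 gi L, 6 fo: L, 7 bi L, 8 ma: L.
Parse left to right (heavy = foot alone; LL = one foot; stranded L unfooted): (lo.ˈbi:) (pe.ˈko:) (gi.ˈfo:) (bi.ˈma:).
Foot heads: 2, 4, 6, 8.
Primary stress on the leftmost head = syllable 2.
Secondary stress on 4, 6, 8: lo.ˈbi:.pe.ˌko:.gi.ˌfo:.bi.ˌma:.

primary 2, secondary 4, 6, 8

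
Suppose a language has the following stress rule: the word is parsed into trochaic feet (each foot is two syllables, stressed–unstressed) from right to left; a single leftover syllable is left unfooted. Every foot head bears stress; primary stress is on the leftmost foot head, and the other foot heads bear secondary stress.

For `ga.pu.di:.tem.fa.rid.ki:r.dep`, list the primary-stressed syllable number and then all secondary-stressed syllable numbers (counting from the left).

primary 1, secondary 3, 5, 7

Parse right to left into trochaic (ˈσσ) feet: (ˈga.pu) (ˈdi:.tem) (ˈfa.rid) (ˈki:r.dep).
Foot heads (stressed positions): 1, 3, 5, 7.
End Rule Leftmost: primary stress on the leftmost head = syllable 1.
Secondary stress on 3, 5, 7: ˈga.pu.ˌdi:.tem.ˌfa.rid.ˌki:r.dep.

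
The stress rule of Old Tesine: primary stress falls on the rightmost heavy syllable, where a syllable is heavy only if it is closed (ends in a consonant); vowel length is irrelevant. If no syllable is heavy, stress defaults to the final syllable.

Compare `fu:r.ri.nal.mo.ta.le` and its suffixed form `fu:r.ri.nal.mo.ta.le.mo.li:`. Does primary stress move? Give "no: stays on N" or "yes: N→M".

no: stays on 3

Base `fu:r.ri.nal.mo.ta.le` (6 syllables):
  Weights: 1 fu:r H, 2 ri L, 3 nal H, 4 mo L, 5 ta L, 6 le L.
  Heavy syllables in the domain: 1, 3. The rightmost is syllable 3 (nal).
  → primary stress on syllable 3.
Suffixed `fu:r.ri.nal.mo.ta.le.mo.li:` (8 syllables):
  Weights: 1 fu:r H, 2 ri L, 3 nal H, 4 mo L, 5 ta L, 6 le L, 7 mo L, 8 li: L.
  Heavy syllables in the domain: 1, 3. The rightmost is syllable 3 (nal).
  → primary stress on syllable 3.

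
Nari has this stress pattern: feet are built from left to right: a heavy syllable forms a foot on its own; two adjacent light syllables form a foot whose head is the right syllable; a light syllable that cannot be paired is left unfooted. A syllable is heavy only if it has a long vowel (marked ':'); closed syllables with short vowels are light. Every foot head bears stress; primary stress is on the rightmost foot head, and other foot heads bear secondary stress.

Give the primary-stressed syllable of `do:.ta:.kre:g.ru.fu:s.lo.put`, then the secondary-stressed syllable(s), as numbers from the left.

Weights: 1 do: H, 2 ta: H, 3 kre:g H, 4 ru L, 5 fu:s H, 6 lo L, 7 put L.
Parse left to right (heavy = foot alone; LL = one foot; stranded L unfooted): (ˈdo:) (ˈta:) (ˈkre:g) ru (ˈfu:s) (lo.ˈput).
Foot heads: 1, 2, 3, 5, 7.
Primary stress on the rightmost head = syllable 7.
Secondary stress on 1, 2, 3, 5: ˌdo:.ˌta:.ˌkre:g.ru.ˌfu:s.lo.ˈput.

primary 7, secondary 1, 2, 3, 5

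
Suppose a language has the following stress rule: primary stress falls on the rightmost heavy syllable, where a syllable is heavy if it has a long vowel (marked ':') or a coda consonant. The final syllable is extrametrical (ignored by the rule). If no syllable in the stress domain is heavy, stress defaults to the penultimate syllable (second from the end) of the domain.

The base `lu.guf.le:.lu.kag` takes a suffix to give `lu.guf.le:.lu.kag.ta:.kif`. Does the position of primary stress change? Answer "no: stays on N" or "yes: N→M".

Base `lu.guf.le:.lu.kag` (5 syllables):
  The final syllable (5, kag) is extrametrical; the stress domain is syllables 1–4.
  Weights: 1 lu L, 2 guf H, 3 le: H, 4 lu L.
  Heavy syllables in the domain: 2, 3. The rightmost is syllable 3 (le:).
  → primary stress on syllable 3.
Suffixed `lu.guf.le:.lu.kag.ta:.kif` (7 syllables):
  The final syllable (7, kif) is extrametrical; the stress domain is syllables 1–6.
  Weights: 1 lu L, 2 guf H, 3 le: H, 4 lu L, 5 kag H, 6 ta: H.
  Heavy syllables in the domain: 2, 3, 5, 6. The rightmost is syllable 6 (ta:).
  → primary stress on syllable 6.

yes: 3→6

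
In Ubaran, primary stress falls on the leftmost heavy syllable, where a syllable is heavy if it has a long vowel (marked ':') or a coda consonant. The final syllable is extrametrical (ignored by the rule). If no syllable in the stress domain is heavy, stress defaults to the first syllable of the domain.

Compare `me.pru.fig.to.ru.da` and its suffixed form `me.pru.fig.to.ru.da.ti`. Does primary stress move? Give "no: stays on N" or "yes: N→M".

no: stays on 3

Base `me.pru.fig.to.ru.da` (6 syllables):
  The final syllable (6, da) is extrametrical; the stress domain is syllables 1–5.
  Weights: 1 me L, 2 pru L, 3 fig H, 4 to L, 5 ru L.
  Heavy syllables in the domain: 3. The leftmost is syllable 3 (fig).
  → primary stress on syllable 3.
Suffixed `me.pru.fig.to.ru.da.ti` (7 syllables):
  The final syllable (7, ti) is extrametrical; the stress domain is syllables 1–6.
  Weights: 1 me L, 2 pru L, 3 fig H, 4 to L, 5 ru L, 6 da L.
  Heavy syllables in the domain: 3. The leftmost is syllable 3 (fig).
  → primary stress on syllable 3.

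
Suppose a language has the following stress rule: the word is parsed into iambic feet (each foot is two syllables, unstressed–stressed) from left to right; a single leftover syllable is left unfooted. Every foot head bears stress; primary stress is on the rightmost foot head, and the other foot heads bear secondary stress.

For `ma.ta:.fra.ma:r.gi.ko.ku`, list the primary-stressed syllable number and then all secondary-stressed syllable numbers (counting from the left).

primary 6, secondary 2, 4

Parse left to right into iambic (σˈσ) feet: (ma.ˈta:) (fra.ˈma:r) (gi.ˈko) ku. Syllable 7 is left unfooted.
Foot heads (stressed positions): 2, 4, 6.
End Rule Rightmost: primary stress on the rightmost head = syllable 6.
Secondary stress on 2, 4: ma.ˌta:.fra.ˌma:r.gi.ˈko.ku.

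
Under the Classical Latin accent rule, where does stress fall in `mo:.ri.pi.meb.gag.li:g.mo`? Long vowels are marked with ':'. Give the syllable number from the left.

Classical Latin: stress the penult if heavy (long vowel or closed), else the antepenult.
Weights: 5 gag H, 6 li:g H, 7 mo L.
The penult (syllable 6, li:g) is heavy, so it takes stress.
Stress on syllable 6: mo:.ri.pi.meb.gag.ˈli:g.mo.

6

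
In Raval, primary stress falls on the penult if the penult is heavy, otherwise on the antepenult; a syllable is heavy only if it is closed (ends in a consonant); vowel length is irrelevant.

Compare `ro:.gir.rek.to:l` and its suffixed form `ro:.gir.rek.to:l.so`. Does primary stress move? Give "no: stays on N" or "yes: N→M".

yes: 3→4

Base `ro:.gir.rek.to:l` (4 syllables):
  Weights: 2 gir H, 3 rek H, 4 to:l H.
  The penult (syllable 3, rek) is heavy, so it takes stress.
  → primary stress on syllable 3.
Suffixed `ro:.gir.rek.to:l.so` (5 syllables):
  Weights: 3 rek H, 4 to:l H, 5 so L.
  The penult (syllable 4, to:l) is heavy, so it takes stress.
  → primary stress on syllable 4.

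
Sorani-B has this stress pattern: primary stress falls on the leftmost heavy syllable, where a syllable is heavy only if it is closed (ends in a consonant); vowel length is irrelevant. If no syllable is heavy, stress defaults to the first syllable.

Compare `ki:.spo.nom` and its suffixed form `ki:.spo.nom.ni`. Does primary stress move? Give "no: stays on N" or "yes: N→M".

Base `ki:.spo.nom` (3 syllables):
  Weights: 1 ki: L, 2 spo L, 3 nom H.
  Heavy syllables in the domain: 3. The leftmost is syllable 3 (nom).
  → primary stress on syllable 3.
Suffixed `ki:.spo.nom.ni` (4 syllables):
  Weights: 1 ki: L, 2 spo L, 3 nom H, 4 ni L.
  Heavy syllables in the domain: 3. The leftmost is syllable 3 (nom).
  → primary stress on syllable 3.

no: stays on 3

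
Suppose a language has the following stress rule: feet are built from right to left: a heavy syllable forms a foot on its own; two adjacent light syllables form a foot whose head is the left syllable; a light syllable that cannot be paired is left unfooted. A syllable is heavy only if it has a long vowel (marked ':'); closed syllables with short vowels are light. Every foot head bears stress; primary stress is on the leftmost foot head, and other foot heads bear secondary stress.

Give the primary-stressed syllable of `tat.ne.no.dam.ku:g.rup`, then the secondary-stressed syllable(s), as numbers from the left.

primary 1, secondary 3, 5

Weights: 1 tat L, 2 ne L, 3 no L, 4 dam L, 5 ku:g H, 6 rup L.
Parse right to left (heavy = foot alone; LL = one foot; stranded L unfooted): (ˈtat.ne) (ˈno.dam) (ˈku:g) rup.
Foot heads: 1, 3, 5.
Primary stress on the leftmost head = syllable 1.
Secondary stress on 3, 5: ˈtat.ne.ˌno.dam.ˌku:g.rup.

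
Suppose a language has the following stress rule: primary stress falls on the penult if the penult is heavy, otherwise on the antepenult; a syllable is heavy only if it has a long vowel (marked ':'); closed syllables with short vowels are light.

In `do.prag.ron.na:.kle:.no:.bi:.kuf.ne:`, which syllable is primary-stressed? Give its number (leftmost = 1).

7

Weights: 7 bi: H, 8 kuf L, 9 ne: H.
The penult (syllable 8, kuf) is light, so stress falls on the antepenult (syllable 7, bi:).
Primary stress: syllable 7 → do.prag.ron.na:.kle:.no:.ˈbi:.kuf.ne:.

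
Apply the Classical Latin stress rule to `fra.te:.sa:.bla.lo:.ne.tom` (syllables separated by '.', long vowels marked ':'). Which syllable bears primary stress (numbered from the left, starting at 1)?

Classical Latin: stress the penult if heavy (long vowel or closed), else the antepenult.
Weights: 5 lo: H, 6 ne L, 7 tom H.
The penult (syllable 6, ne) is light, so stress falls on the antepenult (syllable 5, lo:).
Stress on syllable 5: fra.te:.sa:.bla.ˈlo:.ne.tom.

5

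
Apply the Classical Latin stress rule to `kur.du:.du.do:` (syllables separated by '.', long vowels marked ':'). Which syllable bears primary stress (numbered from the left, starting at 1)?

Classical Latin: stress the penult if heavy (long vowel or closed), else the antepenult.
Weights: 2 du: H, 3 du L, 4 do: H.
The penult (syllable 3, du) is light, so stress falls on the antepenult (syllable 2, du:).
Stress on syllable 2: kur.ˈdu:.du.do:.

2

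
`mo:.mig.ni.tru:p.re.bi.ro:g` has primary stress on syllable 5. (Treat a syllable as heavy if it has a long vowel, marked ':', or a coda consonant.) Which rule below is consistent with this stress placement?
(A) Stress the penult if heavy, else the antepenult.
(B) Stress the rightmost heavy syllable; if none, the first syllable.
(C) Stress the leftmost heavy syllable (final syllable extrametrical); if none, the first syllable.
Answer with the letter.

Rule A → syllable 5 ✓.
Rule B → syllable 7 (observed: 5).
Rule C → syllable 1 (observed: 5).

A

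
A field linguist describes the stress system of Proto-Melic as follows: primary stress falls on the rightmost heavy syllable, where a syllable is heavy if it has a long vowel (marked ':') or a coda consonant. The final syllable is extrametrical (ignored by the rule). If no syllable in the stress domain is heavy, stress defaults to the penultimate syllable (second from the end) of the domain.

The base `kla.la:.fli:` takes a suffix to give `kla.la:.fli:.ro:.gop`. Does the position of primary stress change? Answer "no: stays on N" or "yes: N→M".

yes: 2→4

Base `kla.la:.fli:` (3 syllables):
  The final syllable (3, fli:) is extrametrical; the stress domain is syllables 1–2.
  Weights: 1 kla L, 2 la: H.
  Heavy syllables in the domain: 2. The rightmost is syllable 2 (la:).
  → primary stress on syllable 2.
Suffixed `kla.la:.fli:.ro:.gop` (5 syllables):
  The final syllable (5, gop) is extrametrical; the stress domain is syllables 1–4.
  Weights: 1 kla L, 2 la: H, 3 fli: H, 4 ro: H.
  Heavy syllables in the domain: 2, 3, 4. The rightmost is syllable 4 (ro:).
  → primary stress on syllable 4.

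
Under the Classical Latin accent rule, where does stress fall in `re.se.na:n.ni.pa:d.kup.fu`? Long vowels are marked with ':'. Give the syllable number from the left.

Classical Latin: stress the penult if heavy (long vowel or closed), else the antepenult.
Weights: 5 pa:d H, 6 kup H, 7 fu L.
The penult (syllable 6, kup) is heavy, so it takes stress.
Stress on syllable 6: re.se.na:n.ni.pa:d.ˈkup.fu.

6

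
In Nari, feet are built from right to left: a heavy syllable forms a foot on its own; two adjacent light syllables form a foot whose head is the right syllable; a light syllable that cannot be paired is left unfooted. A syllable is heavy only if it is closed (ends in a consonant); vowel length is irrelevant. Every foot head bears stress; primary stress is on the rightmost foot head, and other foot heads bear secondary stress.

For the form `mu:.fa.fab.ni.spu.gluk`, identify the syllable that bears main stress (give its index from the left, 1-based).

Weights: 1 mu: L, 2 fa L, 3 fab H, 4 ni L, 5 spu L, 6 gluk H.
Parse right to left (heavy = foot alone; LL = one foot; stranded L unfooted): (mu:.ˈfa) (ˈfab) (ni.ˈspu) (ˈgluk).
Foot heads: 2, 3, 5, 6.
Primary stress on the rightmost head = syllable 6.
Primary stress: syllable 6 → mu:.fa.fab.ni.spu.ˈgluk.

6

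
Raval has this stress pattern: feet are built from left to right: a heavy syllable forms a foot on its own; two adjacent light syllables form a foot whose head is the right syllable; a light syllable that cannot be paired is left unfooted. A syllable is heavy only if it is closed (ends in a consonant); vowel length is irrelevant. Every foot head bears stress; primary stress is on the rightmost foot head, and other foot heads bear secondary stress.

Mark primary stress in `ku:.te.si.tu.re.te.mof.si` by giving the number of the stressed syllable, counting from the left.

Weights: 1 ku: L, 2 te L, 3 si L, 4 tu L, 5 re L, 6 te L, 7 mof H, 8 si L.
Parse left to right (heavy = foot alone; LL = one foot; stranded L unfooted): (ku:.ˈte) (si.ˈtu) (re.ˈte) (ˈmof) si.
Foot heads: 2, 4, 6, 7.
Primary stress on the rightmost head = syllable 7.
Primary stress: syllable 7 → ku:.te.si.tu.re.te.ˈmof.si.

7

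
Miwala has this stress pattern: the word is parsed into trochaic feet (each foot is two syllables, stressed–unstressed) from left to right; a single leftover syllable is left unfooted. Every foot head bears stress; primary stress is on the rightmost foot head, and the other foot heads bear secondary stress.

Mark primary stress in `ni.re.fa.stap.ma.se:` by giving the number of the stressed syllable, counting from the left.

5

Parse left to right into trochaic (ˈσσ) feet: (ˈni.re) (ˈfa.stap) (ˈma.se:).
Foot heads (stressed positions): 1, 3, 5.
End Rule Rightmost: primary stress on the rightmost head = syllable 5.
Primary stress: syllable 5 → ni.re.fa.stap.ˈma.se:.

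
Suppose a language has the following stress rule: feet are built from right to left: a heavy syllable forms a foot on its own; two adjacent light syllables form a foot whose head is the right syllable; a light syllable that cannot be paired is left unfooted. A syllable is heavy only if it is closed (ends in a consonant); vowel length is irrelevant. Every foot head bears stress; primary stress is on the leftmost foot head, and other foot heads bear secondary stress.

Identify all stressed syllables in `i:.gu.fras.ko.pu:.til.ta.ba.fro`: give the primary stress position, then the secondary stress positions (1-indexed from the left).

Weights: 1 i: L, 2 gu L, 3 fras H, 4 ko L, 5 pu: L, 6 til H, 7 ta L, 8 ba L, 9 fro L.
Parse right to left (heavy = foot alone; LL = one foot; stranded L unfooted): (i:.ˈgu) (ˈfras) (ko.ˈpu:) (ˈtil) ta (ba.ˈfro).
Foot heads: 2, 3, 5, 6, 9.
Primary stress on the leftmost head = syllable 2.
Secondary stress on 3, 5, 6, 9: i:.ˈgu.ˌfras.ko.ˌpu:.ˌtil.ta.ba.ˌfro.

primary 2, secondary 3, 5, 6, 9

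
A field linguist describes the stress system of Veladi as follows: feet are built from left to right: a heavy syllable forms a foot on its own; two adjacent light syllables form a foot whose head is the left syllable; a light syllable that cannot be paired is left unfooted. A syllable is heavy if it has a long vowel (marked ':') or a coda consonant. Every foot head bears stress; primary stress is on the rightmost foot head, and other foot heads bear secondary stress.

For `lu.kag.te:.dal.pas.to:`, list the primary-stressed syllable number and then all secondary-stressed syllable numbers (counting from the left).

primary 6, secondary 2, 3, 4, 5

Weights: 1 lu L, 2 kag H, 3 te: H, 4 dal H, 5 pas H, 6 to: H.
Parse left to right (heavy = foot alone; LL = one foot; stranded L unfooted): lu (ˈkag) (ˈte:) (ˈdal) (ˈpas) (ˈto:).
Foot heads: 2, 3, 4, 5, 6.
Primary stress on the rightmost head = syllable 6.
Secondary stress on 2, 3, 4, 5: lu.ˌkag.ˌte:.ˌdal.ˌpas.ˈto:.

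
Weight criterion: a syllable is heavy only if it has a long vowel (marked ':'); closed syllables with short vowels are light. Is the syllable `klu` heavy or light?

light

`klu`: short vowel, open (no coda). Short vowel → light.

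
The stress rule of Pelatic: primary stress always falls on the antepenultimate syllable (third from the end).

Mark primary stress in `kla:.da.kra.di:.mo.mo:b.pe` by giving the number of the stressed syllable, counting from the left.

5

The word has 7 syllables; the antepenultimate syllable (third from the end) is syllable 5 (mo).
Primary stress: syllable 5 → kla:.da.kra.di:.ˈmo.mo:b.pe.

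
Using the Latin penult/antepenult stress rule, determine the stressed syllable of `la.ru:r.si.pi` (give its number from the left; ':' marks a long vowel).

2

Classical Latin: stress the penult if heavy (long vowel or closed), else the antepenult.
Weights: 2 ru:r H, 3 si L, 4 pi L.
The penult (syllable 3, si) is light, so stress falls on the antepenult (syllable 2, ru:r).
Stress on syllable 2: la.ˈru:r.si.pi.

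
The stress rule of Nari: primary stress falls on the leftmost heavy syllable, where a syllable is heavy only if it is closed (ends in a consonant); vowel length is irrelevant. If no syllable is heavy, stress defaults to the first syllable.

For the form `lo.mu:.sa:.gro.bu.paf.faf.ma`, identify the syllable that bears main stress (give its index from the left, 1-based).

Weights: 1 lo L, 2 mu: L, 3 sa: L, 4 gro L, 5 bu L, 6 paf H, 7 faf H, 8 ma L.
Heavy syllables in the domain: 6, 7. The leftmost is syllable 6 (paf).
Primary stress: syllable 6 → lo.mu:.sa:.gro.bu.ˈpaf.faf.ma.

6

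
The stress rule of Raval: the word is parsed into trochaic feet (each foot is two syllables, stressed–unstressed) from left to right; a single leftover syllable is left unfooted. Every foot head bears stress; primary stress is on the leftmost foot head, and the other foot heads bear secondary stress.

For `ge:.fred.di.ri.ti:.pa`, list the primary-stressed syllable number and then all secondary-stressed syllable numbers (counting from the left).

primary 1, secondary 3, 5

Parse left to right into trochaic (ˈσσ) feet: (ˈge:.fred) (ˈdi.ri) (ˈti:.pa).
Foot heads (stressed positions): 1, 3, 5.
End Rule Leftmost: primary stress on the leftmost head = syllable 1.
Secondary stress on 3, 5: ˈge:.fred.ˌdi.ri.ˌti:.pa.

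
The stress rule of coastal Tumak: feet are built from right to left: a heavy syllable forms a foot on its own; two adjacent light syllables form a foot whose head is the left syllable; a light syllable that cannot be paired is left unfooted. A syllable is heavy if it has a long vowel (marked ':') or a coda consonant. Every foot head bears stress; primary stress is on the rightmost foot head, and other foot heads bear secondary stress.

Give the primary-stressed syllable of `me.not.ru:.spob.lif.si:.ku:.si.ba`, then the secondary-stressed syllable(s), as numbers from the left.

primary 8, secondary 2, 3, 4, 5, 6, 7

Weights: 1 me L, 2 not H, 3 ru: H, 4 spob H, 5 lif H, 6 si: H, 7 ku: H, 8 si L, 9 ba L.
Parse right to left (heavy = foot alone; LL = one foot; stranded L unfooted): me (ˈnot) (ˈru:) (ˈspob) (ˈlif) (ˈsi:) (ˈku:) (ˈsi.ba).
Foot heads: 2, 3, 4, 5, 6, 7, 8.
Primary stress on the rightmost head = syllable 8.
Secondary stress on 2, 3, 4, 5, 6, 7: me.ˌnot.ˌru:.ˌspob.ˌlif.ˌsi:.ˌku:.ˈsi.ba.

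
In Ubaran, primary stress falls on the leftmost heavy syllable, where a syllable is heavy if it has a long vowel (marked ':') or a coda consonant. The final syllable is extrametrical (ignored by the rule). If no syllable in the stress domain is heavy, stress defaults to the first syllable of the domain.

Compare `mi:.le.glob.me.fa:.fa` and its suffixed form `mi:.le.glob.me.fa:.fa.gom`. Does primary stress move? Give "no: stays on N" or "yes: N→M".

no: stays on 1

Base `mi:.le.glob.me.fa:.fa` (6 syllables):
  The final syllable (6, fa) is extrametrical; the stress domain is syllables 1–5.
  Weights: 1 mi: H, 2 le L, 3 glob H, 4 me L, 5 fa: H.
  Heavy syllables in the domain: 1, 3, 5. The leftmost is syllable 1 (mi:).
  → primary stress on syllable 1.
Suffixed `mi:.le.glob.me.fa:.fa.gom` (7 syllables):
  The final syllable (7, gom) is extrametrical; the stress domain is syllables 1–6.
  Weights: 1 mi: H, 2 le L, 3 glob H, 4 me L, 5 fa: H, 6 fa L.
  Heavy syllables in the domain: 1, 3, 5. The leftmost is syllable 1 (mi:).
  → primary stress on syllable 1.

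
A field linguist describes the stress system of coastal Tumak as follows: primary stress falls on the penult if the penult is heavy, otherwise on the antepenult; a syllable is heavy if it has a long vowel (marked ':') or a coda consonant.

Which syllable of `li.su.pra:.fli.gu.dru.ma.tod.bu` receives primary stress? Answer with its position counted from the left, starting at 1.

8

Weights: 7 ma L, 8 tod H, 9 bu L.
The penult (syllable 8, tod) is heavy, so it takes stress.
Primary stress: syllable 8 → li.su.pra:.fli.gu.dru.ma.ˈtod.bu.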